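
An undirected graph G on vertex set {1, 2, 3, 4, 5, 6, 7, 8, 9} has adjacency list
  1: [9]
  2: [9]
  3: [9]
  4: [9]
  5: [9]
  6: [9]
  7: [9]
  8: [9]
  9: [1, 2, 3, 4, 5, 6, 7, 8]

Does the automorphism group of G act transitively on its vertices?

Vertex 9 is the only vertex of degree 8, so every automorphism fixes it; G is not vertex-transitive.

No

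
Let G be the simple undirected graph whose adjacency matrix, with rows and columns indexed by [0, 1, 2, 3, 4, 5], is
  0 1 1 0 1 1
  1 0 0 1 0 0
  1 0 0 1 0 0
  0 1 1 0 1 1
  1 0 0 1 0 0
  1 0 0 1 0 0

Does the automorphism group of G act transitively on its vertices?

Automorphisms preserve degree, but G has vertices of degree 2 and vertices of degree 4; no automorphism maps one to the other, so G is not vertex-transitive.

No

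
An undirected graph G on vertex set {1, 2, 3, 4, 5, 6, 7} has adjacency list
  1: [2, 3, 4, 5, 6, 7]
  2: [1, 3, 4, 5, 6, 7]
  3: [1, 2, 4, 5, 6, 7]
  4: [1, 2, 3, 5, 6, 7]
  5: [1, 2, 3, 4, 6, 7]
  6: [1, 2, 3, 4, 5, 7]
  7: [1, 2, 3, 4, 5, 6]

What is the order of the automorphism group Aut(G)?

All 7 vertices are pairwise adjacent: G = K_7. Every bijection on the vertex set is an automorphism of K_7; hence Aut(K_7) ≅ S_7, order 5040.

5040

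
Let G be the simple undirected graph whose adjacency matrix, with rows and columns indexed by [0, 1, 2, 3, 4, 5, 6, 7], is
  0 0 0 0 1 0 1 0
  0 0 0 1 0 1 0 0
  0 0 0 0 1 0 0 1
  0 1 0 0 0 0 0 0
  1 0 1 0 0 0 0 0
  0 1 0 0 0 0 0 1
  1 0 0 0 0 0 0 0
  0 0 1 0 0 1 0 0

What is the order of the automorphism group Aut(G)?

The degree sequence is [2, 2, 2, 1, 2, 2, 1, 2]; the two degree-1 vertices 3 and 6 are the ends of a path, so G = P_8. The only nontrivial automorphism of a path is the end-to-end reflection, so Aut(G) ≅ Z_2.

2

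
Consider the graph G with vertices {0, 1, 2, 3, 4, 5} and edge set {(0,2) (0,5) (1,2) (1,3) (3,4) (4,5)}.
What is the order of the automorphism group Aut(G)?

G is 2-regular and connected on 6 vertices, i.e. the cycle C_6. C_6 has 6 rotations and 6 reflections, so Aut(C_6) ≅ D_6 of order 12.

12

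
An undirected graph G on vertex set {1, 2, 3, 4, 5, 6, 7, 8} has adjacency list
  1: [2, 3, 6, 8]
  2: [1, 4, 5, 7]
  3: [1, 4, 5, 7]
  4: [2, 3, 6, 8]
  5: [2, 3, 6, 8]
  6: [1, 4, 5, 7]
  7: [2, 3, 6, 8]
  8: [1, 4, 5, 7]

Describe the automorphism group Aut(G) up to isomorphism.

G is 4-regular and bipartite with parts {1, 4, 5, 7} and {2, 3, 6, 8} (each part is independent and every cross-pair is an edge), so G = K_{4,4}. Aut(K_{4,4}) is the wreath product S_4 ≀ Z_2: permute within each part, then optionally swap the parts; |Aut| = 2·(4!)² = 1152.

S_4 ≀ Z_2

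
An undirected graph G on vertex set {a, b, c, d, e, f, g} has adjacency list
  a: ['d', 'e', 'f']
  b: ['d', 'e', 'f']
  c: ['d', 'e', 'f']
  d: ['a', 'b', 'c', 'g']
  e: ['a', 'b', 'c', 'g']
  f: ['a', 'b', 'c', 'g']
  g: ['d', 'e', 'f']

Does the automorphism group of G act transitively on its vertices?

No

Automorphisms preserve degree, but G has vertices of degree 3 and vertices of degree 4; no automorphism maps one to the other, so G is not vertex-transitive.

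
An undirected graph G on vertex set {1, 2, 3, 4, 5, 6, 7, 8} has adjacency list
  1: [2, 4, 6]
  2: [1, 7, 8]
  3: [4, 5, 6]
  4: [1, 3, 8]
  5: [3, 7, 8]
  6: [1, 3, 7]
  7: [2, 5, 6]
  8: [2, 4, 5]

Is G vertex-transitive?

G is 3-regular and bipartite on 2^3 = 8 vertices with girth 4; it is the hypercube graph Q_3. The symmetry group of the 3-cube is the hyperoctahedral group B_3 = Z_2 ≀ S_3, of order 2^3·3! = 48. Under this action every vertex can be carried to every other, so G is vertex-transitive.

Yes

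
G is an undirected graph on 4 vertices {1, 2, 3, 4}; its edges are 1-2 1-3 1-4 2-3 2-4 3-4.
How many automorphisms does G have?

24

Every vertex has degree 3, so G is the complete graph K_4. Any permutation of the 4 vertices preserves K_4, so Aut(K_4) = S_4 of order 4! = 24.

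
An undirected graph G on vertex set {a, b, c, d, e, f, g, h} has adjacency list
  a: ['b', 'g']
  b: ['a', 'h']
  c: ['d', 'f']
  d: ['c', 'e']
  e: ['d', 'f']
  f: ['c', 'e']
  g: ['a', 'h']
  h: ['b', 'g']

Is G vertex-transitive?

G has two connected components, {c, d, e, f} and {a, b, g, h}; each is 2-regular, so G = C_4 ⊔ C_4. With two isomorphic components, Aut(G) = Aut(C_4) ≀ S_2 = (D_4 × D_4) ⋊ Z_2: permute each cycle by D_4, then optionally swap the two cycles. Order 2·(2·4)² = 128. Under this action every vertex can be carried to every other, so G is vertex-transitive.

Yes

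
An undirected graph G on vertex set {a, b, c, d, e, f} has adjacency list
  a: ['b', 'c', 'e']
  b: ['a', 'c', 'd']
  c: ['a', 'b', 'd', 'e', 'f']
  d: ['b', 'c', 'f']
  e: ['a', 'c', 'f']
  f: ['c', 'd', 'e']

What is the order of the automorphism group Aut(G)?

Vertex c is the unique vertex of degree 5; the remaining 5 vertices each have degree 3 and induce a cycle, so G is the wheel on 6 vertices with hub c. Every automorphism fixes the hub and acts on the rim 5-cycle, so Aut(G) ≅ Aut(C_5) = D_5 of order 10.

10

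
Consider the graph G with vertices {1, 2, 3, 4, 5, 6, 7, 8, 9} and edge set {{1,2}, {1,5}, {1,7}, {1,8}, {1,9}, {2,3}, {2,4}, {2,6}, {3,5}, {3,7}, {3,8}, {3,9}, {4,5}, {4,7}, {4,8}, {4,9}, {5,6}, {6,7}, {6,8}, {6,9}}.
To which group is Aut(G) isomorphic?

The vertices split by degree into {1, 3, 4, 6} (degree 5) and {2, 5, 7, 8, 9} (degree 4); every edge runs between the two parts, so G is the complete bipartite graph K_{4,5}. Automorphisms preserve the bipartition setwise (since the parts differ in size) and act as S_4 × S_5 within it; |Aut| = 2880.

S_4 × S_5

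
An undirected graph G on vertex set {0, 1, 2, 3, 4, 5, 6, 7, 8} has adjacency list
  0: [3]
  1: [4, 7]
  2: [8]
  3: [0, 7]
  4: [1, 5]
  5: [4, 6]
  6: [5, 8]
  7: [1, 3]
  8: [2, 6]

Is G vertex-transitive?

No

Automorphisms preserve degree, but G has vertices of degree 1 and vertices of degree 2; no automorphism maps one to the other, so G is not vertex-transitive.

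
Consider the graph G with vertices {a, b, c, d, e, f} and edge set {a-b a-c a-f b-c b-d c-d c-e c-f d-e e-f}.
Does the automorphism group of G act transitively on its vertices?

Vertex c is the only vertex of degree 5, so every automorphism fixes it; G is not vertex-transitive.

No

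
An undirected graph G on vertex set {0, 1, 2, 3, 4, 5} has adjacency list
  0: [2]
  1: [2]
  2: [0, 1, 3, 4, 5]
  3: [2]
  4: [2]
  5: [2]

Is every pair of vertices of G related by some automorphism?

No

Vertex 2 is the only vertex of degree 5, so every automorphism fixes it; G is not vertex-transitive.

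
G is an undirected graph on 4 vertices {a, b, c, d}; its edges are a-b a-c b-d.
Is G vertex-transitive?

No

Automorphisms preserve degree, but G has vertices of degree 1 and vertices of degree 2; no automorphism maps one to the other, so G is not vertex-transitive.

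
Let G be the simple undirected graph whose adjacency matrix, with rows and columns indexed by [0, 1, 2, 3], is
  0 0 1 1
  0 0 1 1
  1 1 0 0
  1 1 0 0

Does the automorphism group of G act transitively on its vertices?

Yes

G is 2-regular and bipartite on 2^2 = 4 vertices with girth 4; it is the hypercube graph Q_2. Aut(Q_2) consists of the signed permutations of the 2 coordinate axes: 2! permutations times 2^2 sign flips, so |Aut| = 2^2·2! = 8. This group acts transitively on the 4 vertices.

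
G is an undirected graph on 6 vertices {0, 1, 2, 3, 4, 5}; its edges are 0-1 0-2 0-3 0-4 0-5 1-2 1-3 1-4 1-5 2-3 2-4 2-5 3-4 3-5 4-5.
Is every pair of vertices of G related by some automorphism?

Yes

All 6 vertices are pairwise adjacent: G = K_6. Every bijection on the vertex set is an automorphism of K_6; hence Aut(K_6) ≅ S_6, order 720. Under this action every vertex can be carried to every other, so G is vertex-transitive.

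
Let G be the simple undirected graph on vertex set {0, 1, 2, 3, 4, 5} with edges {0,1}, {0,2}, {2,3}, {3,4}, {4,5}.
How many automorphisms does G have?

2

The degree sequence is [2, 1, 2, 2, 2, 1]; the two degree-1 vertices 1 and 5 are the ends of a path, so G = P_6. The only nontrivial automorphism of a path is the end-to-end reflection, so Aut(G) ≅ Z_2.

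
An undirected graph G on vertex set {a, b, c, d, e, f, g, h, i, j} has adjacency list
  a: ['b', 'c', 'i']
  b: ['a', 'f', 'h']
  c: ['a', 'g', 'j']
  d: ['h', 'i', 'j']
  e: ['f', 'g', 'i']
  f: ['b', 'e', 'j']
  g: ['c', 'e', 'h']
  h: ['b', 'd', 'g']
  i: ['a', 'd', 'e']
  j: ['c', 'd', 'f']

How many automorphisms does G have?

G is 3-regular on 10 vertices with no triangles and no 4-cycles (girth 5): this is the Petersen graph. Viewing the Petersen graph as the Kneser graph K(5,2) — vertices are 2-subsets of {1,…,5}, edges join disjoint pairs — its automorphisms are exactly the permutations of the 5-element set, so Aut ≅ S_5 of order 120.

120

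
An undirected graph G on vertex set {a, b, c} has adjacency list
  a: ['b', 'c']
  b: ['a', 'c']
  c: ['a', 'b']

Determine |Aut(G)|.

6

Every vertex has degree 2, so G is the complete graph K_3. Every bijection on the vertex set is an automorphism of K_3; hence Aut(K_3) ≅ S_3, order 6.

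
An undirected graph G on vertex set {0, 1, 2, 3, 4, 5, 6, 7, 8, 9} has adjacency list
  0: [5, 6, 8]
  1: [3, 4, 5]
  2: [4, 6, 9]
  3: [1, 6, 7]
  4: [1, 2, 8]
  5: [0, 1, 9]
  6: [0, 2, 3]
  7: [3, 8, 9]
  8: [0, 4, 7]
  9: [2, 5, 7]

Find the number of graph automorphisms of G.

120

G is 3-regular on 10 vertices with no triangles and no 4-cycles (girth 5): this is the Petersen graph. Viewing the Petersen graph as the Kneser graph K(5,2) — vertices are 2-subsets of {1,…,5}, edges join disjoint pairs — its automorphisms are exactly the permutations of the 5-element set, so Aut ≅ S_5 of order 120.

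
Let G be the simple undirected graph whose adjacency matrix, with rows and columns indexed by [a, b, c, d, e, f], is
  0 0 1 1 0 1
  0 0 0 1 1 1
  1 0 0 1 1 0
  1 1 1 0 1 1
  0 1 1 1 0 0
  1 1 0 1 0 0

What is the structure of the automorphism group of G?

the dihedral group of order 10

Vertex d is the unique vertex of degree 5; the remaining 5 vertices each have degree 3 and induce a cycle, so G is the wheel on 6 vertices with hub d. With the hub fixed, the remaining symmetry is that of the rim cycle C_5, giving the dihedral group D_5.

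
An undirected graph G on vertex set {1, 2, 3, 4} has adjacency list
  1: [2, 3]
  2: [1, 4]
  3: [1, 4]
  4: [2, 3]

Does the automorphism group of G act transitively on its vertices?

Yes

G is 2-regular and bipartite on 2^2 = 4 vertices with girth 4; it is the hypercube graph Q_2. The symmetry group of the 2-cube is the hyperoctahedral group B_2 = Z_2 ≀ S_2, of order 2^2·2! = 8. This group acts transitively on the 4 vertices.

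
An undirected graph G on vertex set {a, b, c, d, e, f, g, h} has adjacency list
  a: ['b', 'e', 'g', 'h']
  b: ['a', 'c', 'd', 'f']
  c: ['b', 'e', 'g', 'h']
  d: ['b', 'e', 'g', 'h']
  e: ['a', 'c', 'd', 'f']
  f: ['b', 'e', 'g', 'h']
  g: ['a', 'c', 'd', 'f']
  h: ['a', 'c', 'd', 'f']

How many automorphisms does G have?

G is 4-regular and bipartite with parts {b, e, g, h} and {a, c, d, f} (each part is independent and every cross-pair is an edge), so G = K_{4,4}. Aut(K_{4,4}) is the wreath product S_4 ≀ Z_2: permute within each part, then optionally swap the parts; |Aut| = 2·(4!)² = 1152.

1152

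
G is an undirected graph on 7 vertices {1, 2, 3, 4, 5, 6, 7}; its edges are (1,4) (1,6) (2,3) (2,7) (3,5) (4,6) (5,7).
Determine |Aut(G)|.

48

G has two connected components, {2, 3, 5, 7} and {1, 4, 6}; each is 2-regular, so G = C_4 ⊔ C_3. No automorphism exchanges components of different sizes, hence Aut(G) is the direct product D_4 × D_3, order 48.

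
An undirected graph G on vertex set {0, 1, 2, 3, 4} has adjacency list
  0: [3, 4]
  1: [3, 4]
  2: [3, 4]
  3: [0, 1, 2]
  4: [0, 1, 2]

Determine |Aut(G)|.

The vertices split by degree into {3, 4} (degree 3) and {0, 1, 2} (degree 2); every edge runs between the two parts, so G is the complete bipartite graph K_{2,3}. Automorphisms preserve the bipartition setwise (since the parts differ in size) and act as S_2 × S_3 within it; |Aut| = 12.

12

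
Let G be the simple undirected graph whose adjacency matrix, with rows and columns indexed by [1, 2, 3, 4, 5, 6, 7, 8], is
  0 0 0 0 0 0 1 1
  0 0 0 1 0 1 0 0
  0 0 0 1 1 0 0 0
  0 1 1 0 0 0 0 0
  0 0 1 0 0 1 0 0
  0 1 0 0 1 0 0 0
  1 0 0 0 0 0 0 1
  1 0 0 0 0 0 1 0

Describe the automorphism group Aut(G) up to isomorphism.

G has two connected components, {2, 3, 4, 5, 6} and {1, 7, 8}; each is 2-regular, so G = C_5 ⊔ C_3. No automorphism exchanges components of different sizes, hence Aut(G) is the direct product D_3 × D_5, order 60.

D_3 × D_5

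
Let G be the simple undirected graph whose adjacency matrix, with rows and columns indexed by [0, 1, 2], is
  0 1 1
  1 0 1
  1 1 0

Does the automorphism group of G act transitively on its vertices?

Every vertex has degree 2, so G is the complete graph K_3. Every bijection on the vertex set is an automorphism of K_3; hence Aut(K_3) ≅ S_3, order 6. This group acts transitively on the 3 vertices.

Yes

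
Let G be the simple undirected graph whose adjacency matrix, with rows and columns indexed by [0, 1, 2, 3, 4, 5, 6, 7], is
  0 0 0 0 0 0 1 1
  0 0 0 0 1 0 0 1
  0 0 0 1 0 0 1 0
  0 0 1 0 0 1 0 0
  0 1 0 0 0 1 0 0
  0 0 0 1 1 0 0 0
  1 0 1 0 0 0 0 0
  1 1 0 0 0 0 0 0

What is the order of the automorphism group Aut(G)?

Every vertex has degree 2 and the graph is connected, so G is the 8-cycle C_8. C_8 has 8 rotations and 8 reflections, so Aut(C_8) ≅ D_8 of order 16.

16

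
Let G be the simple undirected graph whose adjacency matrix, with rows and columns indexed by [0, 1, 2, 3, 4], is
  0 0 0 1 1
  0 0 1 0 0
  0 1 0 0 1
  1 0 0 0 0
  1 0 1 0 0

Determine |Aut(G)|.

The degree sequence is [2, 1, 2, 1, 2]; the two degree-1 vertices 1 and 3 are the ends of a path, so G = P_5. The only nontrivial automorphism of a path is the end-to-end reflection, so Aut(G) ≅ Z_2.

2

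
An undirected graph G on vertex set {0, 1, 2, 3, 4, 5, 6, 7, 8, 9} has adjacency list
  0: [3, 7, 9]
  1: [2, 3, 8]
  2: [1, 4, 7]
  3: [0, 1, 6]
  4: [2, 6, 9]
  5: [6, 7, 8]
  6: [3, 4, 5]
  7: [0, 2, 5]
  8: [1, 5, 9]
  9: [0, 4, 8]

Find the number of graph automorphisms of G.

120

G is 3-regular on 10 vertices with no triangles and no 4-cycles (girth 5): this is the Petersen graph. It is a classical fact that the Petersen graph has automorphism group S_5 (order 120), arising from its description as the Kneser graph K(5,2).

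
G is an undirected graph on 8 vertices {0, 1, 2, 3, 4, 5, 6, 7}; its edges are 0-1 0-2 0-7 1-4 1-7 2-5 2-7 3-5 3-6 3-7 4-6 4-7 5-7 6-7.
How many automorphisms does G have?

14

Vertex 7 is the unique vertex of degree 7; the remaining 7 vertices each have degree 3 and induce a cycle, so G is the wheel on 8 vertices with hub 7. Every automorphism fixes the hub and acts on the rim 7-cycle, so Aut(G) ≅ Aut(C_7) = D_7 of order 14.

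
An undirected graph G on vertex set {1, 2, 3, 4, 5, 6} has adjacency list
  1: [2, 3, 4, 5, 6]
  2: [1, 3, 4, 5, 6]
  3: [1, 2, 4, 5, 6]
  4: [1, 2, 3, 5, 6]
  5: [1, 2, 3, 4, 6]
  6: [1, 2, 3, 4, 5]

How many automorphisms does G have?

All 6 vertices are pairwise adjacent: G = K_6. Every bijection on the vertex set is an automorphism of K_6; hence Aut(K_6) ≅ S_6, order 720.

720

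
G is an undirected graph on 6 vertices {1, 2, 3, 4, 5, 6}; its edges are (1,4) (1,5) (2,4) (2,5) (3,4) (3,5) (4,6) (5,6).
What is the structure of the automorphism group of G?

The vertices split by degree into {4, 5} (degree 4) and {1, 2, 3, 6} (degree 2); every edge runs between the two parts, so G is the complete bipartite graph K_{2,4}. The parts have unequal sizes, so no automorphism swaps them; each part is permuted independently, giving S_2 × S_4 of order 2!·4! = 48.

S_2 × S_4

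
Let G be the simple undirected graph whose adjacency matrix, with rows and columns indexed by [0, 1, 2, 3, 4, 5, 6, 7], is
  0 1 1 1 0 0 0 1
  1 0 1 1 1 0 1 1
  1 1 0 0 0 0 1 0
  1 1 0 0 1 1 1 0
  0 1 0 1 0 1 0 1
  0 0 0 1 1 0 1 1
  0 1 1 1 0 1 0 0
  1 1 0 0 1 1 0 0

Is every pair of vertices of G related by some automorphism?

No

Vertex 1 is the only vertex of degree 6, so every automorphism fixes it; G is not vertex-transitive.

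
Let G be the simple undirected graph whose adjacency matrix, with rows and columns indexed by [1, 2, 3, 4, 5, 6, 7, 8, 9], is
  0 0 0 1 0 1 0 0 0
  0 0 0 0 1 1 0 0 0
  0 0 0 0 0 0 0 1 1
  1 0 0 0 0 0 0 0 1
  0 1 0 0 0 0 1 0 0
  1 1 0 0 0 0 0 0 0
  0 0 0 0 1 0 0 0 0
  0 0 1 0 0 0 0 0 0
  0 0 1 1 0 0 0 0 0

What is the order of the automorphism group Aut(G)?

2

The degree sequence is [2, 2, 2, 2, 2, 2, 1, 1, 2]; the two degree-1 vertices 7 and 8 are the ends of a path, so G = P_9. A path has exactly one nontrivial symmetry — reversal — giving Aut(G) of order 2.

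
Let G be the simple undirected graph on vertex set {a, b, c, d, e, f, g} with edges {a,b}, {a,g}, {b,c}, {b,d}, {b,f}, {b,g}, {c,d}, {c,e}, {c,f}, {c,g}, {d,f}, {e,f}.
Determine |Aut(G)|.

The degree sequence is [2, 5, 5, 3, 2, 4, 3]. Checking the degree-preserving permutations of the vertex set shows that none except the identity preserves every edge, so Aut(G) is trivial.

1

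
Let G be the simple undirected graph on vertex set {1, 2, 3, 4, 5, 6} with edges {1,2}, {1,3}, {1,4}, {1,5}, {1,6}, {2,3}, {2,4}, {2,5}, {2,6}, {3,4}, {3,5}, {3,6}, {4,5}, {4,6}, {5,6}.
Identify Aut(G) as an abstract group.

the symmetric group on 6 letters

All 6 vertices are pairwise adjacent: G = K_6. Any permutation of the 6 vertices preserves K_6, so Aut(K_6) = S_6 of order 6! = 720.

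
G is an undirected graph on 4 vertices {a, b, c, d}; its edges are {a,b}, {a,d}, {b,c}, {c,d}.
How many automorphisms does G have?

G is 2-regular and bipartite on 2^2 = 4 vertices with girth 4; it is the hypercube graph Q_2. The symmetry group of the 2-cube is the hyperoctahedral group B_2 = Z_2 ≀ S_2, of order 2^2·2! = 8.

8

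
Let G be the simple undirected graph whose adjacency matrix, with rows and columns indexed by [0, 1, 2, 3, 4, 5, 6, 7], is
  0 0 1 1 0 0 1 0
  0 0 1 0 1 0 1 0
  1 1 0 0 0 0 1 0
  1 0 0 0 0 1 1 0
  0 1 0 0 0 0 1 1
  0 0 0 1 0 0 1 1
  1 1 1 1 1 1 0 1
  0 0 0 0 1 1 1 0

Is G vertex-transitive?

Vertex 6 is the only vertex of degree 7, so every automorphism fixes it; G is not vertex-transitive.

No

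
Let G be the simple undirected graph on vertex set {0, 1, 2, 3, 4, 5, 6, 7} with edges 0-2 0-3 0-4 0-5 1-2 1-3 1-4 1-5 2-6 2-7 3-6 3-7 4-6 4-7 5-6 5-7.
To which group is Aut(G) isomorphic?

(S_4 × S_4) ⋊ Z_2

G is 4-regular and bipartite with parts {0, 1, 6, 7} and {2, 3, 4, 5} (each part is independent and every cross-pair is an edge), so G = K_{4,4}. Aut(K_{4,4}) is the wreath product S_4 ≀ Z_2: permute within each part, then optionally swap the parts; |Aut| = 2·(4!)² = 1152.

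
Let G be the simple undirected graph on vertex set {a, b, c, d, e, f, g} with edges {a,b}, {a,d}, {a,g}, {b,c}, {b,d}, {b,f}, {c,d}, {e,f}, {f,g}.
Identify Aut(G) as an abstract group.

The degree sequence is [3, 4, 2, 3, 1, 3, 2]. Checking the degree-preserving permutations of the vertex set shows that none except the identity preserves every edge, so Aut(G) is trivial.

the trivial group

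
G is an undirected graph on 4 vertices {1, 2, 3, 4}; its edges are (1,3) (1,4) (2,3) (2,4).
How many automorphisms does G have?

G is 2-regular and connected on 4 vertices, i.e. the cycle C_4. C_4 has 4 rotations and 4 reflections, so Aut(C_4) ≅ D_4 of order 8.

8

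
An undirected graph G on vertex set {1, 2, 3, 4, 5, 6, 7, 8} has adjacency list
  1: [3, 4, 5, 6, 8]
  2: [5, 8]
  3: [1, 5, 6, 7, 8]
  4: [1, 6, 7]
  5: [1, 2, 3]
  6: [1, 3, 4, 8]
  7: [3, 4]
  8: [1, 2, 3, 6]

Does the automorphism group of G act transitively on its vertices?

Automorphisms preserve degree, but G has vertices of degree 2 and vertices of degree 5; no automorphism maps one to the other, so G is not vertex-transitive.

No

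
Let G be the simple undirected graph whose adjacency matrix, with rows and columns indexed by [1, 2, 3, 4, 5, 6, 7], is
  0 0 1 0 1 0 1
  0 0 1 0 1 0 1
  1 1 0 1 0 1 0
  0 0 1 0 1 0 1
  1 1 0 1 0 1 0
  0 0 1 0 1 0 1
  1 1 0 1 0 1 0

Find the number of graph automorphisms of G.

The vertices split by degree into {3, 5, 7} (degree 4) and {1, 2, 4, 6} (degree 3); every edge runs between the two parts, so G is the complete bipartite graph K_{3,4}. Automorphisms preserve the bipartition setwise (since the parts differ in size) and act as S_4 × S_3 within it; |Aut| = 144.

144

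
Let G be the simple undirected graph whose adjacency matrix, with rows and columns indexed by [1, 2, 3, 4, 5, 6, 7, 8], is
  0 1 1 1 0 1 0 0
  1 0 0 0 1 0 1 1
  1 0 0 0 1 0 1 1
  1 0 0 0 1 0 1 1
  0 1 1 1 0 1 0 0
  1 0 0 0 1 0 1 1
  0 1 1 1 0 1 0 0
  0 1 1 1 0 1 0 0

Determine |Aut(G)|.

1152

G is 4-regular and bipartite with parts {1, 5, 7, 8} and {2, 3, 4, 6} (each part is independent and every cross-pair is an edge), so G = K_{4,4}. Aut(K_{4,4}) is the wreath product S_4 ≀ Z_2: permute within each part, then optionally swap the parts; |Aut| = 2·(4!)² = 1152.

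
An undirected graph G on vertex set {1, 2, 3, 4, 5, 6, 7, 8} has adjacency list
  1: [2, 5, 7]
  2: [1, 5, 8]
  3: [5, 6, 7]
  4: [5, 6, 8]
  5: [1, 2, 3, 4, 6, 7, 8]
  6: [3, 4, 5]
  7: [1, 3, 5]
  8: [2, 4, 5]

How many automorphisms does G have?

14

Vertex 5 is the unique vertex of degree 7; the remaining 7 vertices each have degree 3 and induce a cycle, so G is the wheel on 8 vertices with hub 5. Every automorphism fixes the hub and acts on the rim 7-cycle, so Aut(G) ≅ Aut(C_7) = D_7 of order 14.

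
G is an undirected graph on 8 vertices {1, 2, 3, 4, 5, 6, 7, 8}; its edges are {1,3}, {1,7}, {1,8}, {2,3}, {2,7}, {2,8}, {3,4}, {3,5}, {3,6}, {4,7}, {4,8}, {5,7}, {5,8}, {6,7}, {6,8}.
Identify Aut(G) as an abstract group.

The vertices split by degree into {3, 7, 8} (degree 5) and {1, 2, 4, 5, 6} (degree 3); every edge runs between the two parts, so G is the complete bipartite graph K_{3,5}. The parts have unequal sizes, so no automorphism swaps them; each part is permuted independently, giving S_5 × S_3 of order 5!·3! = 720.

S_5 × S_3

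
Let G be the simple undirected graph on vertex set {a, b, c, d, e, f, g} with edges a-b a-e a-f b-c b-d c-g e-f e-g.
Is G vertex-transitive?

Vertex d is the only vertex of degree 1, so every automorphism fixes it; G is not vertex-transitive.

No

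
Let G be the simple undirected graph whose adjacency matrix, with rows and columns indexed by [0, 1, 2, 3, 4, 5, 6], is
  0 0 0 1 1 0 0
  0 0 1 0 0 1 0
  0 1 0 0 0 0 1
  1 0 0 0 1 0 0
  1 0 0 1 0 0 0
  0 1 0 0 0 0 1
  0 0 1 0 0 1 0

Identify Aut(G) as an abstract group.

G has two connected components, {1, 2, 5, 6} and {0, 3, 4}; each is 2-regular, so G = C_4 ⊔ C_3. No automorphism exchanges components of different sizes, hence Aut(G) is the direct product D_4 × D_3, order 48.

D_4 × D_3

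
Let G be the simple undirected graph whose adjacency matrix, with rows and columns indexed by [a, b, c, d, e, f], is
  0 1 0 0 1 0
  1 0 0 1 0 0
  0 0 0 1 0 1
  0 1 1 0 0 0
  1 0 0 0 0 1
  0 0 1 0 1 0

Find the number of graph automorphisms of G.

Every vertex has degree 2 and the graph is connected, so G is the 6-cycle C_6. The automorphisms of the 6-cycle are exactly the symmetries of a regular 6-gon: the dihedral group D_6, |D_6| = 12.

12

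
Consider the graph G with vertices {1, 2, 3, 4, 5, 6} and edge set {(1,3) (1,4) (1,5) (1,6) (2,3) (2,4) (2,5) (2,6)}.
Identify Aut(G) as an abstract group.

S_4 × S_2

The vertices split by degree into {1, 2} (degree 4) and {3, 4, 5, 6} (degree 2); every edge runs between the two parts, so G is the complete bipartite graph K_{2,4}. Automorphisms preserve the bipartition setwise (since the parts differ in size) and act as S_4 × S_2 within it; |Aut| = 48.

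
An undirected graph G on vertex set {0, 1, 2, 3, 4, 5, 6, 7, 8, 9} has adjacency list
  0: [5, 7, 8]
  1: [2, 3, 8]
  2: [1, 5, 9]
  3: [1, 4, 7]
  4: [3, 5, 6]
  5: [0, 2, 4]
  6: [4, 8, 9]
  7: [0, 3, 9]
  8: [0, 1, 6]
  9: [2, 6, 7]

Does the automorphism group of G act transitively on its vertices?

Yes

G is 3-regular on 10 vertices with no triangles and no 4-cycles (girth 5): this is the Petersen graph. It is a classical fact that the Petersen graph has automorphism group S_5 (order 120), arising from its description as the Kneser graph K(5,2). This group acts transitively on the 10 vertices.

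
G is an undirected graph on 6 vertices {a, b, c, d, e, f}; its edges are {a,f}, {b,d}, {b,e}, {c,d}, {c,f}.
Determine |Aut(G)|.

The degree sequence is [1, 2, 2, 2, 1, 2]; the two degree-1 vertices a and e are the ends of a path, so G = P_6. The only nontrivial automorphism of a path is the end-to-end reflection, so Aut(G) ≅ Z_2.

2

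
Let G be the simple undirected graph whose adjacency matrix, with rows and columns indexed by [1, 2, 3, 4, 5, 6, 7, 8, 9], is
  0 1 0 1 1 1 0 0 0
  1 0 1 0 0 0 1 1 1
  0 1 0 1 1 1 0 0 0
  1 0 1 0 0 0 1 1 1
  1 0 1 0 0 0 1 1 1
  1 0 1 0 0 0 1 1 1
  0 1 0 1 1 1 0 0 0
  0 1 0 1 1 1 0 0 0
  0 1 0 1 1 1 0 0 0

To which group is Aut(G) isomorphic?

S_4 × S_5

The vertices split by degree into {2, 4, 5, 6} (degree 5) and {1, 3, 7, 8, 9} (degree 4); every edge runs between the two parts, so G is the complete bipartite graph K_{4,5}. Automorphisms preserve the bipartition setwise (since the parts differ in size) and act as S_4 × S_5 within it; |Aut| = 2880.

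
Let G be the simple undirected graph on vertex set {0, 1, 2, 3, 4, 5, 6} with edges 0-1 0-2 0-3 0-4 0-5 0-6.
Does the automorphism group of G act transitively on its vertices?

Vertex 0 is the only vertex of degree 6, so every automorphism fixes it; G is not vertex-transitive.

No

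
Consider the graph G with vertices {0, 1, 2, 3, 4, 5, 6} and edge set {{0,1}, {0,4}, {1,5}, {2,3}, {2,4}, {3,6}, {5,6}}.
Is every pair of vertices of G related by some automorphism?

Yes

Every vertex has degree 2 and the graph is connected, so G is the 7-cycle C_7. C_7 has 7 rotations and 7 reflections, so Aut(C_7) ≅ D_7 of order 14. This group acts transitively on the 7 vertices.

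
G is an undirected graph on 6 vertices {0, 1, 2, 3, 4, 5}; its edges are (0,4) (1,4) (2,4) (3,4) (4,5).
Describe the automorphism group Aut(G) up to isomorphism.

the symmetric group on 5 letters

Vertex 4 has degree 5 and every other vertex has degree 1, so G is the star K_{1,5} with centre 4. Any automorphism fixes the centre and permutes the 5 leaves freely, so Aut(G) ≅ S_5 of order 5! = 120.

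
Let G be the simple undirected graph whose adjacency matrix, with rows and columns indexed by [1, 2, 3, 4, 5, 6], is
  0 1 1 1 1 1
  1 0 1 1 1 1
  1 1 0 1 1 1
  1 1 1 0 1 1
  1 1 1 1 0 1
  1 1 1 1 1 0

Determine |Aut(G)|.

Every vertex has degree 5, so G is the complete graph K_6. Every bijection on the vertex set is an automorphism of K_6; hence Aut(K_6) ≅ S_6, order 720.

720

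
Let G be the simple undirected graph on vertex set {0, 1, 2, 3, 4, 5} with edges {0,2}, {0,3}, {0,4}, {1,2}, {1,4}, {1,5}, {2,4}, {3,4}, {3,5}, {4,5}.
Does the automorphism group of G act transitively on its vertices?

No

Vertex 4 is the only vertex of degree 5, so every automorphism fixes it; G is not vertex-transitive.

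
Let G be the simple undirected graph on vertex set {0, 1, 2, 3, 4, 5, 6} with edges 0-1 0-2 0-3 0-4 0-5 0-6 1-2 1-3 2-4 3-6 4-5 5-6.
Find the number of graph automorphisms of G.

12

Vertex 0 is the unique vertex of degree 6; the remaining 6 vertices each have degree 3 and induce a cycle, so G is the wheel on 7 vertices with hub 0. With the hub fixed, the remaining symmetry is that of the rim cycle C_6, giving the dihedral group D_6.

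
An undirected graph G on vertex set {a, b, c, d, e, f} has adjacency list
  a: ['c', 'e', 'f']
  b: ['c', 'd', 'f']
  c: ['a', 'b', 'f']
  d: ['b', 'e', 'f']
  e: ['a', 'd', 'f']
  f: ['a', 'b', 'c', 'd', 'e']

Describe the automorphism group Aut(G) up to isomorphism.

Vertex f is the unique vertex of degree 5; the remaining 5 vertices each have degree 3 and induce a cycle, so G is the wheel on 6 vertices with hub f. Every automorphism fixes the hub and acts on the rim 5-cycle, so Aut(G) ≅ Aut(C_5) = D_5 of order 10.

D_5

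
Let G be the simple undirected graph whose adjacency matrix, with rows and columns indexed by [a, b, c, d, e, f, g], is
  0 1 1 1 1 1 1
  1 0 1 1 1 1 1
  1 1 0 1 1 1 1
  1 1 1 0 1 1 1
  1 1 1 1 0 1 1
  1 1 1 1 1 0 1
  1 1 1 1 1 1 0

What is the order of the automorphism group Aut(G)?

5040

Every vertex has degree 6, so G is the complete graph K_7. Every bijection on the vertex set is an automorphism of K_7; hence Aut(K_7) ≅ S_7, order 5040.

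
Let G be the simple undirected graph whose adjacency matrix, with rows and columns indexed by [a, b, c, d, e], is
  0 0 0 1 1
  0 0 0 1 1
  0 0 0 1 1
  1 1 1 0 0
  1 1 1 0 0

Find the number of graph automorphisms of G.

12

The vertices split by degree into {d, e} (degree 3) and {a, b, c} (degree 2); every edge runs between the two parts, so G is the complete bipartite graph K_{2,3}. Automorphisms preserve the bipartition setwise (since the parts differ in size) and act as S_3 × S_2 within it; |Aut| = 12.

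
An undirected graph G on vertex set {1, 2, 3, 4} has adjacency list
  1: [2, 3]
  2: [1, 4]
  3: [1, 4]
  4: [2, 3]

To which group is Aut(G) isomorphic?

G is 2-regular and bipartite on 2^2 = 4 vertices with girth 4; it is the hypercube graph Q_2. Aut(Q_2) consists of the signed permutations of the 2 coordinate axes: 2! permutations times 2^2 sign flips, so |Aut| = 2^2·2! = 8.

D_4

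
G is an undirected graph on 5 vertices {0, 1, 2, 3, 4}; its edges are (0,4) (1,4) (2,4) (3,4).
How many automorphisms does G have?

24

Vertex 4 has degree 4 and every other vertex has degree 1, so G is the star K_{1,4} with centre 4. The 4 leaves are pairwise interchangeable while the centre is fixed, giving Aut(G) = S_4.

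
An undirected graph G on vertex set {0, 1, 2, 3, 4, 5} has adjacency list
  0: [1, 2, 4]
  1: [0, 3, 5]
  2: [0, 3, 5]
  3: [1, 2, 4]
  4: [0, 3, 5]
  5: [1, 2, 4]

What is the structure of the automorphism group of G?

G is 3-regular and bipartite with parts {0, 3, 5} and {1, 2, 4} (each part is independent and every cross-pair is an edge), so G = K_{3,3}. Each part can be permuted independently (S_3 × S_3) and the two equal-size parts can also be swapped, giving (S_3 × S_3) ⋊ Z_2 of order 2·(3!)² = 72.

(S_3 × S_3) ⋊ Z_2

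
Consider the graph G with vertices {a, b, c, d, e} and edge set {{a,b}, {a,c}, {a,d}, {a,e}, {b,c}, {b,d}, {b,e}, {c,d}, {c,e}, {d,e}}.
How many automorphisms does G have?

120

All 5 vertices are pairwise adjacent: G = K_5. Any permutation of the 5 vertices preserves K_5, so Aut(K_5) = S_5 of order 5! = 120.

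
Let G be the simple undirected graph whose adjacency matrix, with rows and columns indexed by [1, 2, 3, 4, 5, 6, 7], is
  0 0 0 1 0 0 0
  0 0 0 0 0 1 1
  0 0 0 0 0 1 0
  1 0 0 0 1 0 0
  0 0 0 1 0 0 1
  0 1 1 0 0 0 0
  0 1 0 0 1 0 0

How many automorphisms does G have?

2

The degree sequence is [1, 2, 1, 2, 2, 2, 2]; the two degree-1 vertices 1 and 3 are the ends of a path, so G = P_7. The only nontrivial automorphism of a path is the end-to-end reflection, so Aut(G) ≅ Z_2.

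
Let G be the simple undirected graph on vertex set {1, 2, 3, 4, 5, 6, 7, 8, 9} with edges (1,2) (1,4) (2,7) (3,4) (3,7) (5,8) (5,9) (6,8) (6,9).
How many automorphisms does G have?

G has two connected components, {1, 2, 3, 4, 7} and {5, 6, 8, 9}; each is 2-regular, so G = C_5 ⊔ C_4. The components are non-isomorphic (different sizes), so Aut(G) = Aut(C_4) × Aut(C_5) = D_4 × D_5 of order 8·10 = 80.

80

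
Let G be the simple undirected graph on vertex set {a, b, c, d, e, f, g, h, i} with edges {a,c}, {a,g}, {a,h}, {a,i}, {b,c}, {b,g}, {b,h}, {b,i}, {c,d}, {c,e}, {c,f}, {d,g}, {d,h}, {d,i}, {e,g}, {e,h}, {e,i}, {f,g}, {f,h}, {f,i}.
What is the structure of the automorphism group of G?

S_4 × S_5

The vertices split by degree into {c, g, h, i} (degree 5) and {a, b, d, e, f} (degree 4); every edge runs between the two parts, so G is the complete bipartite graph K_{4,5}. Automorphisms preserve the bipartition setwise (since the parts differ in size) and act as S_4 × S_5 within it; |Aut| = 2880.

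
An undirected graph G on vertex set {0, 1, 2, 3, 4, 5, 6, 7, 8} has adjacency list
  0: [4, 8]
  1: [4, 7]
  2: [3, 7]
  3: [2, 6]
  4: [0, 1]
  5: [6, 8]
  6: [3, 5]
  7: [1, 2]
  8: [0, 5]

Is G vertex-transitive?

Yes

Every vertex has degree 2 and the graph is connected, so G is the 9-cycle C_9. C_9 has 9 rotations and 9 reflections, so Aut(C_9) ≅ D_9 of order 18. This group acts transitively on the 9 vertices.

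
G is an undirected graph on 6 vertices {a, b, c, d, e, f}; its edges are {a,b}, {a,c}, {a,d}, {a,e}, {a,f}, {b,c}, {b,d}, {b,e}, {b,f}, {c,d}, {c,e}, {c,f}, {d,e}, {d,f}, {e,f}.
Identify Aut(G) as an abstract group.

the symmetric group on 6 letters

All 6 vertices are pairwise adjacent: G = K_6. Any permutation of the 6 vertices preserves K_6, so Aut(K_6) = S_6 of order 6! = 720.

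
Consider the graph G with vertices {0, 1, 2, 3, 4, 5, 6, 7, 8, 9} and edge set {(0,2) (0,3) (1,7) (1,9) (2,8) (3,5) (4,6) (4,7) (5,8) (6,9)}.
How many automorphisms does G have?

200

G has two connected components, {0, 2, 3, 5, 8} and {1, 4, 6, 7, 9}; each is 2-regular, so G = C_5 ⊔ C_5. Aut of a disjoint union of two copies of C_5 is the wreath product D_5 ≀ Z_2, of order 2·10² = 200.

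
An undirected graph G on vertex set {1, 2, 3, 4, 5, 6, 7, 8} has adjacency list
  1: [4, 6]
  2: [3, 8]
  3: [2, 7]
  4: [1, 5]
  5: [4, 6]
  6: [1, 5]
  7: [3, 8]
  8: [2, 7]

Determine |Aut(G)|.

G has two connected components, {1, 4, 5, 6} and {2, 3, 7, 8}; each is 2-regular, so G = C_4 ⊔ C_4. Aut of a disjoint union of two copies of C_4 is the wreath product D_4 ≀ Z_2, of order 2·8² = 128.

128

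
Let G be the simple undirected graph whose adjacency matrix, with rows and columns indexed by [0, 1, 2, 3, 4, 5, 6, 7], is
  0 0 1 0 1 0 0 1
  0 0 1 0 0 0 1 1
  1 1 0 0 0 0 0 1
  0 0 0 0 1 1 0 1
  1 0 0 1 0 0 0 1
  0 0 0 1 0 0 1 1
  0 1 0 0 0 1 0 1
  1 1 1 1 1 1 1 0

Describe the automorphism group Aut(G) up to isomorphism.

D_7

Vertex 7 is the unique vertex of degree 7; the remaining 7 vertices each have degree 3 and induce a cycle, so G is the wheel on 8 vertices with hub 7. With the hub fixed, the remaining symmetry is that of the rim cycle C_7, giving the dihedral group D_7.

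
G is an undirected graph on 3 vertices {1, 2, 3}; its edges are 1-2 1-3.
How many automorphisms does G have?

2

The degree sequence is [2, 1, 1]; the two degree-1 vertices 2 and 3 are the ends of a path, so G = P_3. The only nontrivial automorphism of a path is the end-to-end reflection, so Aut(G) ≅ Z_2.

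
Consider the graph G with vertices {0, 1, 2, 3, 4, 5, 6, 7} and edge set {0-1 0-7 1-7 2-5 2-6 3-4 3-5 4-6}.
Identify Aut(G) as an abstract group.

D_5 × D_3

G has two connected components, {2, 3, 4, 5, 6} and {0, 1, 7}; each is 2-regular, so G = C_5 ⊔ C_3. The components are non-isomorphic (different sizes), so Aut(G) = Aut(C_5) × Aut(C_3) = D_5 × D_3 of order 10·6 = 60.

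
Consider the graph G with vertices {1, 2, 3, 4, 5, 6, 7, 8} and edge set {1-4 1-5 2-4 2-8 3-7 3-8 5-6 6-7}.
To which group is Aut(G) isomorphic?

D_8

G is 2-regular and connected on 8 vertices, i.e. the cycle C_8. The automorphisms of the 8-cycle are exactly the symmetries of a regular 8-gon: the dihedral group D_8, |D_8| = 16.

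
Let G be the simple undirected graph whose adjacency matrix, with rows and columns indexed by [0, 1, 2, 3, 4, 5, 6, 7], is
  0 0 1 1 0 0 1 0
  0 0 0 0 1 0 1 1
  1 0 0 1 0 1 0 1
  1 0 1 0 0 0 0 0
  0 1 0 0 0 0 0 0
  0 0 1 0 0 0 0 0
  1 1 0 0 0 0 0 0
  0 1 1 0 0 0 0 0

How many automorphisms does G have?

The degree sequence is [3, 3, 4, 2, 1, 1, 2, 2]. Checking the degree-preserving permutations of the vertex set shows that none except the identity preserves every edge, so Aut(G) is trivial.

1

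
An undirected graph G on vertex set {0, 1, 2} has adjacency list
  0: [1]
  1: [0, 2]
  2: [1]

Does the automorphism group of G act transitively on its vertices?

Vertex 1 is the only vertex of degree 2, so every automorphism fixes it; G is not vertex-transitive.

No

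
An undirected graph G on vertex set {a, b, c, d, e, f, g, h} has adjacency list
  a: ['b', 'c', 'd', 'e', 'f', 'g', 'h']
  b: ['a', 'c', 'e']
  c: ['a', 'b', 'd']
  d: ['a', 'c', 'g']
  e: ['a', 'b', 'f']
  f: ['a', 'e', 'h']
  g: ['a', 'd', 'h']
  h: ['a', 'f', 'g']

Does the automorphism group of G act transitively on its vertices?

No

Vertex a is the only vertex of degree 7, so every automorphism fixes it; G is not vertex-transitive.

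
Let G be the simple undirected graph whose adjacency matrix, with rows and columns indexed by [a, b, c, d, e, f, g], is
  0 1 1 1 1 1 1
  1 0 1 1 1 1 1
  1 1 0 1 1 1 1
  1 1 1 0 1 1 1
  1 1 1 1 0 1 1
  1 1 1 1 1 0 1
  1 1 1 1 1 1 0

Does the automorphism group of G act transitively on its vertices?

Yes

All 7 vertices are pairwise adjacent: G = K_7. Any permutation of the 7 vertices preserves K_7, so Aut(K_7) = S_7 of order 7! = 5040. Under this action every vertex can be carried to every other, so G is vertex-transitive.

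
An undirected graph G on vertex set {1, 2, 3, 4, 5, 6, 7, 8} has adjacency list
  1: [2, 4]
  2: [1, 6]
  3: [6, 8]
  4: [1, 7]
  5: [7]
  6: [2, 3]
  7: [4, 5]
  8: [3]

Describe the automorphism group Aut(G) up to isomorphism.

the cyclic group of order 2

The degree sequence is [2, 2, 2, 2, 1, 2, 2, 1]; the two degree-1 vertices 5 and 8 are the ends of a path, so G = P_8. The only nontrivial automorphism of a path is the end-to-end reflection, so Aut(G) ≅ Z_2.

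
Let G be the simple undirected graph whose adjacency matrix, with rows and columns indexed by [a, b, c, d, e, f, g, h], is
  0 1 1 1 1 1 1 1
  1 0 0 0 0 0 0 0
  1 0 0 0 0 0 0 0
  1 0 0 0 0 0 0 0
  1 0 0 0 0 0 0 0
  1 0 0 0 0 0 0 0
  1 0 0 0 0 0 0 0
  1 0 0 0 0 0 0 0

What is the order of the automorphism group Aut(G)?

5040

Vertex a has degree 7 and every other vertex has degree 1, so G is the star K_{1,7} with centre a. Any automorphism fixes the centre and permutes the 7 leaves freely, so Aut(G) ≅ S_7 of order 7! = 5040.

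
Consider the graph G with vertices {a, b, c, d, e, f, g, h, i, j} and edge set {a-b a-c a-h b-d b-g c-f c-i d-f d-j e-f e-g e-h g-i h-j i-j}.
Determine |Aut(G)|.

G is 3-regular on 10 vertices with no triangles and no 4-cycles (girth 5): this is the Petersen graph. Viewing the Petersen graph as the Kneser graph K(5,2) — vertices are 2-subsets of {1,…,5}, edges join disjoint pairs — its automorphisms are exactly the permutations of the 5-element set, so Aut ≅ S_5 of order 120.

120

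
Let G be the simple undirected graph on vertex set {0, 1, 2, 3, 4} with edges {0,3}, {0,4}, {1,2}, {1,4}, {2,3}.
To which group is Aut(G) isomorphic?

D_5

G is 2-regular and connected on 5 vertices, i.e. the cycle C_5. C_5 has 5 rotations and 5 reflections, so Aut(C_5) ≅ D_5 of order 10.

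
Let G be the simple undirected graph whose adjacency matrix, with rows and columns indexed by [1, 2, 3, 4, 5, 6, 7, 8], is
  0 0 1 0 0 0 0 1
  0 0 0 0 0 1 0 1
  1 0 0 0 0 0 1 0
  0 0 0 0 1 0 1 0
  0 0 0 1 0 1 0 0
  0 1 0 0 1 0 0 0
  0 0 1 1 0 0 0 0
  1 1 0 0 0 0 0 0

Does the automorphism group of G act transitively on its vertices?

Every vertex has degree 2 and the graph is connected, so G is the 8-cycle C_8. C_8 has 8 rotations and 8 reflections, so Aut(C_8) ≅ D_8 of order 16. Under this action every vertex can be carried to every other, so G is vertex-transitive.

Yes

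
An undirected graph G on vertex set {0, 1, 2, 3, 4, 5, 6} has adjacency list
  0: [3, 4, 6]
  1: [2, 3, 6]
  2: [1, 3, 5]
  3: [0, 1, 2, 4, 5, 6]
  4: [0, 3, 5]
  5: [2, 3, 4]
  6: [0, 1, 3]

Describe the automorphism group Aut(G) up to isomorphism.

D_6

Vertex 3 is the unique vertex of degree 6; the remaining 6 vertices each have degree 3 and induce a cycle, so G is the wheel on 7 vertices with hub 3. With the hub fixed, the remaining symmetry is that of the rim cycle C_6, giving the dihedral group D_6.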